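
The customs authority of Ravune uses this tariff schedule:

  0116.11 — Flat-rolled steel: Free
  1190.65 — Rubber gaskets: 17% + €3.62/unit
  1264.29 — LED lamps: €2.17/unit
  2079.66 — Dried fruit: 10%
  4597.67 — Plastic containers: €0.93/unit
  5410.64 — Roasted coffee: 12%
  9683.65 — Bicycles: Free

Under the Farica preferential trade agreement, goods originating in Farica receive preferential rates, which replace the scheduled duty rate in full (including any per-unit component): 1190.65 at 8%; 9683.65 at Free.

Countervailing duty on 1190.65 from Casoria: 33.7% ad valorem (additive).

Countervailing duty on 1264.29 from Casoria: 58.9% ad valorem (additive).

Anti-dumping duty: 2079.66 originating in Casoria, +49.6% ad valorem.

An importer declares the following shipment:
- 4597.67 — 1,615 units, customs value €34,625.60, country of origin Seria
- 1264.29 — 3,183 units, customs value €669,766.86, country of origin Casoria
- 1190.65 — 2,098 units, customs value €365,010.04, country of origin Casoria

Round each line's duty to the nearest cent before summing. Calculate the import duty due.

Line 1 (4597.67, Seria, 1,615 units, €34,625.60):
Base rate for 4597.67 is €0.93/unit.
Duty = 1,615 × €0.93 = €1,501.95.
Line 2 (1264.29, Casoria, 3,183 units, €669,766.86):
Base rate for 1264.29 is €2.17/unit.
Additional duty on 1264.29 from Casoria: +58.9% ad valorem. Applied ad valorem rate = 58.9%.
Duty = €669,766.86 × 58.9% + 3,183 × €2.17 = €401,399.79.
Line 3 (1190.65, Casoria, 2,098 units, €365,010.04):
Base rate for 1190.65 is 17% + €3.62/unit.
1190.65 has an FTA preferential rate, but origin Casoria is not Farica; base rate stands.
Additional duty on 1190.65 from Casoria: +33.7%. Applied ad valorem rate: 17% + 33.7% = 50.7%.
Duty = €365,010.04 × 50.7% + 2,098 × €3.62 = €192,654.85.
Total = €1,501.95 + €401,399.79 + €192,654.85 = €595,556.59.

€595,556.59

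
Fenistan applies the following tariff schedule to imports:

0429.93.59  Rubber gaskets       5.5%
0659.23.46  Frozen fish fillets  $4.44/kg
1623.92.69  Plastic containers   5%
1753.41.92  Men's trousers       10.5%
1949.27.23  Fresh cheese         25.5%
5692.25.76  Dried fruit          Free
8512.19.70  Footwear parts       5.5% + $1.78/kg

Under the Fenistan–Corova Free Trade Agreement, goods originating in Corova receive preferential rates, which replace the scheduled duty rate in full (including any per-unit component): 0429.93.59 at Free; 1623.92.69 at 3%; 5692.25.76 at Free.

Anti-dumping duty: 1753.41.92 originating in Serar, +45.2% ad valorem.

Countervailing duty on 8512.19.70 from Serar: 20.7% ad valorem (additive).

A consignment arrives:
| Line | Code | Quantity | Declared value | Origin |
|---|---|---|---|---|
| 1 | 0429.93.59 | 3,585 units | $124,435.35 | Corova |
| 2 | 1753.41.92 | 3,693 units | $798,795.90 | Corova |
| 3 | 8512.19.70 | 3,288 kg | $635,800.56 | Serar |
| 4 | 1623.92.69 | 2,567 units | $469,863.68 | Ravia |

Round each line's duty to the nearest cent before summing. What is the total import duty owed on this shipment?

Line 1 (0429.93.59, Corova, 3,585 units, $124,435.35):
Base rate for 0429.93.59 is 5.5%.
Origin Corova qualifies under the Fenistan–Corova agreement and 0429.93.59 is covered: preferential rate Free applies instead.
Duty = $124,435.35 × 0% = $0.00.
Line 2 (1753.41.92, Corova, 3,693 units, $798,795.90):
Base rate for 1753.41.92 is 10.5%.
Origin Corova is the FTA partner but 1753.41.92 is not on the preference list; base rate stands.
The additional-duty order on 1753.41.92 targets Serar, not Corova; it does not apply.
Duty = $798,795.90 × 10.5% = $83,873.57.
Line 3 (8512.19.70, Serar, 3,288 kg, $635,800.56):
Base rate for 8512.19.70 is 5.5% + $1.78/kg.
Additional duty on 8512.19.70 from Serar: +20.7%. Applied ad valorem rate: 5.5% + 20.7% = 26.2%.
Duty = $635,800.56 × 26.2% + 3,288 × $1.78 = $172,432.39.
Line 4 (1623.92.69, Ravia, 2,567 units, $469,863.68):
Base rate for 1623.92.69 is 5%.
1623.92.69 has an FTA preferential rate, but origin Ravia is not Corova; base rate stands.
Duty = $469,863.68 × 5% = $23,493.18.
Total = $0.00 + $83,873.57 + $172,432.39 + $23,493.18 = $279,799.14.

$279,799.14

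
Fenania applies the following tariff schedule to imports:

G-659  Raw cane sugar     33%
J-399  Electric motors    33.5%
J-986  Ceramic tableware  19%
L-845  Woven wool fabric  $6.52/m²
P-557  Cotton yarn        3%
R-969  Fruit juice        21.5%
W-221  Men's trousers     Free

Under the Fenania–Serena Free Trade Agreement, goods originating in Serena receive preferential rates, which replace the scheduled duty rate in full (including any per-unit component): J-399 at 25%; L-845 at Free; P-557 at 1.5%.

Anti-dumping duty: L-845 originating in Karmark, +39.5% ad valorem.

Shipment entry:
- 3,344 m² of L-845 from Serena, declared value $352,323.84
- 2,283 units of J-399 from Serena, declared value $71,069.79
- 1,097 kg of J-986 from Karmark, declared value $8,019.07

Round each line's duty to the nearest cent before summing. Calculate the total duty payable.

$19,291.07

Line 1 (L-845, Serena, 3,344 m², $352,323.84):
Base rate for L-845 is $6.52/m².
Origin Serena qualifies under the Fenania–Serena agreement and L-845 is covered: preferential rate Free applies instead.
The additional-duty order on L-845 targets Karmark, not Serena; it does not apply.
Duty = $352,323.84 × 0% = $0.00.
Line 2 (J-399, Serena, 2,283 units, $71,069.79):
Base rate for J-399 is 33.5%.
Origin Serena qualifies under the Fenania–Serena agreement and J-399 is covered: preferential rate 25% applies instead.
Duty = $71,069.79 × 25% = $17,767.45.
Line 3 (J-986, Karmark, 1,097 kg, $8,019.07):
Base rate for J-986 is 19%.
Duty = $8,019.07 × 19% = $1,523.62.
Total = $0.00 + $17,767.45 + $1,523.62 = $19,291.07.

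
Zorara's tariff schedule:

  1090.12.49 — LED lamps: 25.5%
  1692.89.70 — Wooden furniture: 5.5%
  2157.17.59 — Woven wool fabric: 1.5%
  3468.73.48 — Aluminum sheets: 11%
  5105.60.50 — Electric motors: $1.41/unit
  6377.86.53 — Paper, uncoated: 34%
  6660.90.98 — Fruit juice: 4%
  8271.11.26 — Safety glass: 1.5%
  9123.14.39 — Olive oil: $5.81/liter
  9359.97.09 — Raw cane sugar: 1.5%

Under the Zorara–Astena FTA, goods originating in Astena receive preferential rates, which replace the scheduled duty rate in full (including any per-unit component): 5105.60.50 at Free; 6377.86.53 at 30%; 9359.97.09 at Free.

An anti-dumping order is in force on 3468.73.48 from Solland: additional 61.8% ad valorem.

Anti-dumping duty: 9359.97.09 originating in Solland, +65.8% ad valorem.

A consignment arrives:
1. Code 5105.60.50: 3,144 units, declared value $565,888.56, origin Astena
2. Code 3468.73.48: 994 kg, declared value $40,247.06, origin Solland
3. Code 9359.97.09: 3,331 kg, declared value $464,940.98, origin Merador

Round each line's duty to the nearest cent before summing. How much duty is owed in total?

Line 1 (5105.60.50, Astena, 3,144 units, $565,888.56):
Base rate for 5105.60.50 is $1.41/unit.
Origin Astena qualifies under the Zorara–Astena agreement and 5105.60.50 is covered: preferential rate Free applies instead.
Duty = $565,888.56 × 0% = $0.00.
Line 2 (3468.73.48, Solland, 994 kg, $40,247.06):
Base rate for 3468.73.48 is 11%.
Additional duty on 3468.73.48 from Solland: +61.8%. Applied ad valorem rate: 11% + 61.8% = 72.8%.
Duty = $40,247.06 × 72.8% = $29,299.86.
Line 3 (9359.97.09, Merador, 3,331 kg, $464,940.98):
Base rate for 9359.97.09 is 1.5%.
9359.97.09 has an FTA preferential rate, but origin Merador is not Astena; base rate stands.
The additional-duty order on 9359.97.09 targets Solland, not Merador; it does not apply.
Duty = $464,940.98 × 1.5% = $6,974.11.
Total = $0.00 + $29,299.86 + $6,974.11 = $36,273.97.

$36,273.97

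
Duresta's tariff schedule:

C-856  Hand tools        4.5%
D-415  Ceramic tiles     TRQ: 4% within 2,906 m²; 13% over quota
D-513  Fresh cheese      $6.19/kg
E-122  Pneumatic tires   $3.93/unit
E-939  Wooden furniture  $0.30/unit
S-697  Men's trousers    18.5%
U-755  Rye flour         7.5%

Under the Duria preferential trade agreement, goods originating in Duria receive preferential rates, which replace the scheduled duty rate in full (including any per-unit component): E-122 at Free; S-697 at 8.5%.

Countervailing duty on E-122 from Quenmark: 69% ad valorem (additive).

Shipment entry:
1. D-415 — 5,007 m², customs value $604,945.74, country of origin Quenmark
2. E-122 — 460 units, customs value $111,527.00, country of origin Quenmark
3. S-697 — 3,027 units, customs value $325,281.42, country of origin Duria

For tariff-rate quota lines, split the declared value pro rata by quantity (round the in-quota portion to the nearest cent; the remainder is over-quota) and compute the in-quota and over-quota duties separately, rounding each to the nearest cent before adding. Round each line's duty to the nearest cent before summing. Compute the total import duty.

$153,454.04

Line 1 (D-415, Quenmark, 5,007 m², $604,945.74):
Code D-415 is under a tariff-rate quota (threshold 2,906 m²). In-quota: 2,906 m² at 4%; over-quota: 2,101 m² at 13%.
Pro-rata value split: in-quota = $604,945.74 × 2,906/5,007 = $351,102.92; over-quota = $604,945.74 − $351,102.92 = $253,842.82.
In-quota duty = $351,102.92 × 4% = $14,044.12. Over-quota duty = $253,842.82 × 13% = $32,999.57.
Line duty = $14,044.12 + $32,999.57 = $47,043.69.
Line 2 (E-122, Quenmark, 460 units, $111,527.00):
Base rate for E-122 is $3.93/unit.
E-122 has an FTA preferential rate, but origin Quenmark is not Duria; base rate stands.
Additional duty on E-122 from Quenmark: +69% ad valorem. Applied ad valorem rate = 69%.
Duty = $111,527.00 × 69% + 460 × $3.93 = $78,761.43.
Line 3 (S-697, Duria, 3,027 units, $325,281.42):
Base rate for S-697 is 18.5%.
Origin Duria qualifies under the Duresta–Duria agreement and S-697 is covered: preferential rate 8.5% applies instead.
Duty = $325,281.42 × 8.5% = $27,648.92.
Total = $47,043.69 + $78,761.43 + $27,648.92 = $153,454.04.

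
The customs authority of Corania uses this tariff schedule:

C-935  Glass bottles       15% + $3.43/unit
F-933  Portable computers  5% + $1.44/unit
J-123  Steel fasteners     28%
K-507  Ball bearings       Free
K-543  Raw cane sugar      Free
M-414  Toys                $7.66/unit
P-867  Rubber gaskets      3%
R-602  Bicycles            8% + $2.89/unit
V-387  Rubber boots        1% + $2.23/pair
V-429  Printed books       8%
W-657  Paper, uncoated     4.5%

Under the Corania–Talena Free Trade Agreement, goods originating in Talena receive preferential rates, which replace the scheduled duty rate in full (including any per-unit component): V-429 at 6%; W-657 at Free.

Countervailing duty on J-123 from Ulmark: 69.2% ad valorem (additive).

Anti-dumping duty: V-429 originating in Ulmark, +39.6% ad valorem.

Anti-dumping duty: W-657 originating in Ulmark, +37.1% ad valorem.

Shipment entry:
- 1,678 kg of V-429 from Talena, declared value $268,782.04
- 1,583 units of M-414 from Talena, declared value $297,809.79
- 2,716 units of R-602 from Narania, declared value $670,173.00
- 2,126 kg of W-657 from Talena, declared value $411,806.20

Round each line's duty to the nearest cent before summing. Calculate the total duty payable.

$89,715.78

Line 1 (V-429, Talena, 1,678 kg, $268,782.04):
Base rate for V-429 is 8%.
Origin Talena qualifies under the Corania–Talena agreement and V-429 is covered: preferential rate 6% applies instead.
The additional-duty order on V-429 targets Ulmark, not Talena; it does not apply.
Duty = $268,782.04 × 6% = $16,126.92.
Line 2 (M-414, Talena, 1,583 units, $297,809.79):
Base rate for M-414 is $7.66/unit.
Origin Talena is the FTA partner but M-414 is not on the preference list; base rate stands.
Duty = 1,583 × $7.66 = $12,125.78.
Line 3 (R-602, Narania, 2,716 units, $670,173.00):
Base rate for R-602 is 8% + $2.89/unit.
Duty = $670,173.00 × 8% + 2,716 × $2.89 = $61,463.08.
Line 4 (W-657, Talena, 2,126 kg, $411,806.20):
Base rate for W-657 is 4.5%.
Origin Talena qualifies under the Corania–Talena agreement and W-657 is covered: preferential rate Free applies instead.
The additional-duty order on W-657 targets Ulmark, not Talena; it does not apply.
Duty = $411,806.20 × 0% = $0.00.
Total = $16,126.92 + $12,125.78 + $61,463.08 + $0.00 = $89,715.78.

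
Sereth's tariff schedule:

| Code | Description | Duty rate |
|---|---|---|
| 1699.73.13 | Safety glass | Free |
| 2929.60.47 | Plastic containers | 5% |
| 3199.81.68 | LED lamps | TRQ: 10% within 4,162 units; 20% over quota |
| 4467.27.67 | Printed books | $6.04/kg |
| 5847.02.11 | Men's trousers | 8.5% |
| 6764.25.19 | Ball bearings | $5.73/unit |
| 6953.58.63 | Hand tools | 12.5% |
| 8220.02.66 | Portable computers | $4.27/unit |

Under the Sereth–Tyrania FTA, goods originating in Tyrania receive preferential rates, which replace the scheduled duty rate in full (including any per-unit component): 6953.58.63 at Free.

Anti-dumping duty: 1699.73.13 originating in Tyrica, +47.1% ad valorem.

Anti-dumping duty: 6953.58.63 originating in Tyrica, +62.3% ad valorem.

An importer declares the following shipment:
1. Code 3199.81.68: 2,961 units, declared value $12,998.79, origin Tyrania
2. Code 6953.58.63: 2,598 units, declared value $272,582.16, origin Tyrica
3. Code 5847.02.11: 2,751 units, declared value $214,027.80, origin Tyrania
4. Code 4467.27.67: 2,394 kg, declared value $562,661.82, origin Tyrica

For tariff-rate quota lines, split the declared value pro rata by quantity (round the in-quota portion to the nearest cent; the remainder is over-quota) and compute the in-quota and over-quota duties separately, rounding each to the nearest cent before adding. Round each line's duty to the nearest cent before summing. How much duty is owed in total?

Line 1 (3199.81.68, Tyrania, 2,961 units, $12,998.79):
Code 3199.81.68 is under a tariff-rate quota (threshold 4,162 units). Quantity 2,961 units is within the quota, so the in-quota rate 10% applies to the full value.
Duty = $12,998.79 × 10% = $1,299.88.
Line 2 (6953.58.63, Tyrica, 2,598 units, $272,582.16):
Base rate for 6953.58.63 is 12.5%.
6953.58.63 has an FTA preferential rate, but origin Tyrica is not Tyrania; base rate stands.
Additional duty on 6953.58.63 from Tyrica: +62.3%. Applied ad valorem rate: 12.5% + 62.3% = 74.8%.
Duty = $272,582.16 × 74.8% = $203,891.46.
Line 3 (5847.02.11, Tyrania, 2,751 units, $214,027.80):
Base rate for 5847.02.11 is 8.5%.
Origin Tyrania is the FTA partner but 5847.02.11 is not on the preference list; base rate stands.
Duty = $214,027.80 × 8.5% = $18,192.36.
Line 4 (4467.27.67, Tyrica, 2,394 kg, $562,661.82):
Base rate for 4467.27.67 is $6.04/kg.
Duty = 2,394 × $6.04 = $14,459.76.
Total = $1,299.88 + $203,891.46 + $18,192.36 + $14,459.76 = $237,843.46.

$237,843.46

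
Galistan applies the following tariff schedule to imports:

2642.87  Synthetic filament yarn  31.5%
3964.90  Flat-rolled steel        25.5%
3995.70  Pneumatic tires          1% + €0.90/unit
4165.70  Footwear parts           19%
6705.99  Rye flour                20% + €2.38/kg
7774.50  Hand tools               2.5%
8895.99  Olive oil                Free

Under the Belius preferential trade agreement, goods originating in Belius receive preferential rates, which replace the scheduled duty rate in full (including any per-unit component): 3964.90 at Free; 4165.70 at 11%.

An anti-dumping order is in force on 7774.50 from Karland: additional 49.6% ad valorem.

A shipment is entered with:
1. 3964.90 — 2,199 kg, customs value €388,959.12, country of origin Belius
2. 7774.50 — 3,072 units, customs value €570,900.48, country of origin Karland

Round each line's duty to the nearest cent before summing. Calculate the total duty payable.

€297,439.15

Line 1 (3964.90, Belius, 2,199 kg, €388,959.12):
Base rate for 3964.90 is 25.5%.
Origin Belius qualifies under the Galistan–Belius agreement and 3964.90 is covered: preferential rate Free applies instead.
Duty = €388,959.12 × 0% = €0.00.
Line 2 (7774.50, Karland, 3,072 units, €570,900.48):
Base rate for 7774.50 is 2.5%.
Additional duty on 7774.50 from Karland: +49.6%. Applied ad valorem rate: 2.5% + 49.6% = 52.1%.
Duty = €570,900.48 × 52.1% = €297,439.15.
Total = €0.00 + €297,439.15 = €297,439.15.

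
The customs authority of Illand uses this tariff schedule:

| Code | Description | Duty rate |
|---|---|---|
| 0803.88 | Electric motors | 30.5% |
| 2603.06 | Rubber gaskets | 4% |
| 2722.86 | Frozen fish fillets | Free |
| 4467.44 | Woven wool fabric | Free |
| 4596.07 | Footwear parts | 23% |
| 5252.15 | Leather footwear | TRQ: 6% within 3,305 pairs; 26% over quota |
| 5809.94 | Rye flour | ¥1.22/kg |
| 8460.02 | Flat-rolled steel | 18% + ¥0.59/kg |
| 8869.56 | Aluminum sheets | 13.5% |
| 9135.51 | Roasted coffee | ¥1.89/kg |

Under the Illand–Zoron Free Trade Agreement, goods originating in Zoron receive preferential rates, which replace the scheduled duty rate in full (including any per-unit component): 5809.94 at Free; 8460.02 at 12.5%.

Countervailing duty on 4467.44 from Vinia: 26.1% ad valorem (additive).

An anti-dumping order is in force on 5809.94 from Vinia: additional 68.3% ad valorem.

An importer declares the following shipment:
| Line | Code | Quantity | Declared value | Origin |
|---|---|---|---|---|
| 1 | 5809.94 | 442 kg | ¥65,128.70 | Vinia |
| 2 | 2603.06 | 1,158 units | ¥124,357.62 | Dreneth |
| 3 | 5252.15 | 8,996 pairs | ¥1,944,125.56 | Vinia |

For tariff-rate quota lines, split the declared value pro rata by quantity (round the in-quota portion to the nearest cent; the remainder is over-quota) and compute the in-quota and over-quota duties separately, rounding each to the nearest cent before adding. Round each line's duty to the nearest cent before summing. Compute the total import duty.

¥412,620.37

Line 1 (5809.94, Vinia, 442 kg, ¥65,128.70):
Base rate for 5809.94 is ¥1.22/kg.
5809.94 has an FTA preferential rate, but origin Vinia is not Zoron; base rate stands.
Additional duty on 5809.94 from Vinia: +68.3% ad valorem. Applied ad valorem rate = 68.3%.
Duty = ¥65,128.70 × 68.3% + 442 × ¥1.22 = ¥45,022.14.
Line 2 (2603.06, Dreneth, 1,158 units, ¥124,357.62):
Base rate for 2603.06 is 4%.
Duty = ¥124,357.62 × 4% = ¥4,974.30.
Line 3 (5252.15, Vinia, 8,996 pairs, ¥1,944,125.56):
Code 5252.15 is under a tariff-rate quota (threshold 3,305 pairs). In-quota: 3,305 pairs at 6%; over-quota: 5,691 pairs at 26%.
Pro-rata value split: in-quota = ¥1,944,125.56 × 3,305/8,996 = ¥714,243.55; over-quota = ¥1,944,125.56 − ¥714,243.55 = ¥1,229,882.01.
In-quota duty = ¥714,243.55 × 6% = ¥42,854.61. Over-quota duty = ¥1,229,882.01 × 26% = ¥319,769.32.
Line duty = ¥42,854.61 + ¥319,769.32 = ¥362,623.93.
Total = ¥45,022.14 + ¥4,974.30 + ¥362,623.93 = ¥412,620.37.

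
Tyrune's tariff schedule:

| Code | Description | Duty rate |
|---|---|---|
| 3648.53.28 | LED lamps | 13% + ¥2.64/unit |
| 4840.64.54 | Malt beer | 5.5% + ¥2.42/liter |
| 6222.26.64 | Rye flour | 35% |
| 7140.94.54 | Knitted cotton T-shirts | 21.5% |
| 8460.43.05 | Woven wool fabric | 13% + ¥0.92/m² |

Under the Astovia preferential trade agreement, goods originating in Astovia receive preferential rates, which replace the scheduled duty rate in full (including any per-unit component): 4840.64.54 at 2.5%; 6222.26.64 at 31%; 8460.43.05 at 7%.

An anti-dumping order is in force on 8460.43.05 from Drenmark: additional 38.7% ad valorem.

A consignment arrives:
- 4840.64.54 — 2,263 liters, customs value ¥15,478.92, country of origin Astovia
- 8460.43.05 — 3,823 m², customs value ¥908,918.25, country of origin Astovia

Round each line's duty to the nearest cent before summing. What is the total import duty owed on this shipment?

Line 1 (4840.64.54, Astovia, 2,263 liters, ¥15,478.92):
Base rate for 4840.64.54 is 5.5% + ¥2.42/liter.
Origin Astovia qualifies under the Tyrune–Astovia agreement and 4840.64.54 is covered: preferential rate 2.5% applies instead.
Duty = ¥15,478.92 × 2.5% = ¥386.97.
Line 2 (8460.43.05, Astovia, 3,823 m², ¥908,918.25):
Base rate for 8460.43.05 is 13% + ¥0.92/m².
Origin Astovia qualifies under the Tyrune–Astovia agreement and 8460.43.05 is covered: preferential rate 7% applies instead.
The additional-duty order on 8460.43.05 targets Drenmark, not Astovia; it does not apply.
Duty = ¥908,918.25 × 7% = ¥63,624.28.
Total = ¥386.97 + ¥63,624.28 = ¥64,011.25.

¥64,011.25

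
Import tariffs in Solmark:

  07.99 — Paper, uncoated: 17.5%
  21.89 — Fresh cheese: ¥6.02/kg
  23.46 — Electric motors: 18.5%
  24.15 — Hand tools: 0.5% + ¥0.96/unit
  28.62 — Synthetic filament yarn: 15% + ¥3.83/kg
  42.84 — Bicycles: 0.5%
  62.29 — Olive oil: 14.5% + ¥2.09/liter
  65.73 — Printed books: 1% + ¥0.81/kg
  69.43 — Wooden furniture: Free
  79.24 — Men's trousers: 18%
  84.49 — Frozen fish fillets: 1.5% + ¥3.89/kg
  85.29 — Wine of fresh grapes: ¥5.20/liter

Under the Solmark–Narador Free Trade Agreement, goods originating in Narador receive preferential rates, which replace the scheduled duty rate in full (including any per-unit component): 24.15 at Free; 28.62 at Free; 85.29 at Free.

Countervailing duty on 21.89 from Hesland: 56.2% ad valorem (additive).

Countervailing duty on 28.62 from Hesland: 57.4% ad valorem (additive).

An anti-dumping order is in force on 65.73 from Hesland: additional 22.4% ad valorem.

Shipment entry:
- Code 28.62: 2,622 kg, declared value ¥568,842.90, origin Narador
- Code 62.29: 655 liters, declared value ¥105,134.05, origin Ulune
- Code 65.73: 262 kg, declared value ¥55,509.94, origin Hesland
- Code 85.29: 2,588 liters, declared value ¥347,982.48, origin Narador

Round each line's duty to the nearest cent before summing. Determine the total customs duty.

Line 1 (28.62, Narador, 2,622 kg, ¥568,842.90):
Base rate for 28.62 is 15% + ¥3.83/kg.
Origin Narador qualifies under the Solmark–Narador agreement and 28.62 is covered: preferential rate Free applies instead.
The additional-duty order on 28.62 targets Hesland, not Narador; it does not apply.
Duty = ¥568,842.90 × 0% = ¥0.00.
Line 2 (62.29, Ulune, 655 liters, ¥105,134.05):
Base rate for 62.29 is 14.5% + ¥2.09/liter.
Duty = ¥105,134.05 × 14.5% + 655 × ¥2.09 = ¥16,613.39.
Line 3 (65.73, Hesland, 262 kg, ¥55,509.94):
Base rate for 65.73 is 1% + ¥0.81/kg.
Additional duty on 65.73 from Hesland: +22.4%. Applied ad valorem rate: 1% + 22.4% = 23.4%.
Duty = ¥55,509.94 × 23.4% + 262 × ¥0.81 = ¥13,201.55.
Line 4 (85.29, Narador, 2,588 liters, ¥347,982.48):
Base rate for 85.29 is ¥5.20/liter.
Origin Narador qualifies under the Solmark–Narador agreement and 85.29 is covered: preferential rate Free applies instead.
Duty = ¥347,982.48 × 0% = ¥0.00.
Total = ¥0.00 + ¥16,613.39 + ¥13,201.55 + ¥0.00 = ¥29,814.94.

¥29,814.94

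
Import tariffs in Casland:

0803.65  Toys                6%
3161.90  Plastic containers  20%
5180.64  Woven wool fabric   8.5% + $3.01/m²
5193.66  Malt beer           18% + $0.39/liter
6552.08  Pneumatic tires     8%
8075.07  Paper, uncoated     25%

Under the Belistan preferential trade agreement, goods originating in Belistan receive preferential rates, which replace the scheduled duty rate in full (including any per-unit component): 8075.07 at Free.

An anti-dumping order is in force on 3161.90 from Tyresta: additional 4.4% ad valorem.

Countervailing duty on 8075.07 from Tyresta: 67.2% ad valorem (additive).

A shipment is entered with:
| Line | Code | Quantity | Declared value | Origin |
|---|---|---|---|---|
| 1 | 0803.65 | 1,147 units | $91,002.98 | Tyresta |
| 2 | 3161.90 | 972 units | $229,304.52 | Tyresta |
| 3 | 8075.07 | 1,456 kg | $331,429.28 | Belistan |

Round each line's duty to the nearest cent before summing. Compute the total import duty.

$61,410.48

Line 1 (0803.65, Tyresta, 1,147 units, $91,002.98):
Base rate for 0803.65 is 6%.
Duty = $91,002.98 × 6% = $5,460.18.
Line 2 (3161.90, Tyresta, 972 units, $229,304.52):
Base rate for 3161.90 is 20%.
Additional duty on 3161.90 from Tyresta: +4.4%. Applied ad valorem rate: 20% + 4.4% = 24.4%.
Duty = $229,304.52 × 24.4% = $55,950.30.
Line 3 (8075.07, Belistan, 1,456 kg, $331,429.28):
Base rate for 8075.07 is 25%.
Origin Belistan qualifies under the Casland–Belistan agreement and 8075.07 is covered: preferential rate Free applies instead.
The additional-duty order on 8075.07 targets Tyresta, not Belistan; it does not apply.
Duty = $331,429.28 × 0% = $0.00.
Total = $5,460.18 + $55,950.30 + $0.00 = $61,410.48.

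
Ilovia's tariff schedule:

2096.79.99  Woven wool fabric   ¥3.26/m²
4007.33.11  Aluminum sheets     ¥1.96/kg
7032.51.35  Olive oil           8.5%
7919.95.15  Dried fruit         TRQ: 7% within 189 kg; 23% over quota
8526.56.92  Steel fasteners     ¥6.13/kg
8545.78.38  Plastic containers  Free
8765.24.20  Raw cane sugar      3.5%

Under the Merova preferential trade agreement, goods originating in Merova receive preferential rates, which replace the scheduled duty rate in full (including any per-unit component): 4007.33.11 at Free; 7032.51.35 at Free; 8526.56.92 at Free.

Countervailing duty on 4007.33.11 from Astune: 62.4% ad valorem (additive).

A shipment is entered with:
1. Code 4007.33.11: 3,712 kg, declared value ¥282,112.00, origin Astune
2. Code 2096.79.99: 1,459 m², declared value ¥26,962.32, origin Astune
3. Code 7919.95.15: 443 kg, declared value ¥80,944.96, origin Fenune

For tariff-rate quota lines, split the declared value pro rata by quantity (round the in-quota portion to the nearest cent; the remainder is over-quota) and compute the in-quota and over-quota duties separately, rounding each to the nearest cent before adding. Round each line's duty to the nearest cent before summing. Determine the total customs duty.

¥201,161.64

Line 1 (4007.33.11, Astune, 3,712 kg, ¥282,112.00):
Base rate for 4007.33.11 is ¥1.96/kg.
4007.33.11 has an FTA preferential rate, but origin Astune is not Merova; base rate stands.
Additional duty on 4007.33.11 from Astune: +62.4% ad valorem. Applied ad valorem rate = 62.4%.
Duty = ¥282,112.00 × 62.4% + 3,712 × ¥1.96 = ¥183,313.41.
Line 2 (2096.79.99, Astune, 1,459 m², ¥26,962.32):
Base rate for 2096.79.99 is ¥3.26/m².
Duty = 1,459 × ¥3.26 = ¥4,756.34.
Line 3 (7919.95.15, Fenune, 443 kg, ¥80,944.96):
Code 7919.95.15 is under a tariff-rate quota (threshold 189 kg). In-quota: 189 kg at 7%; over-quota: 254 kg at 23%.
Pro-rata value split: in-quota = ¥80,944.96 × 189/443 = ¥34,534.08; over-quota = ¥80,944.96 − ¥34,534.08 = ¥46,410.88.
In-quota duty = ¥34,534.08 × 7% = ¥2,417.39. Over-quota duty = ¥46,410.88 × 23% = ¥10,674.50.
Line duty = ¥2,417.39 + ¥10,674.50 = ¥13,091.89.
Total = ¥183,313.41 + ¥4,756.34 + ¥13,091.89 = ¥201,161.64.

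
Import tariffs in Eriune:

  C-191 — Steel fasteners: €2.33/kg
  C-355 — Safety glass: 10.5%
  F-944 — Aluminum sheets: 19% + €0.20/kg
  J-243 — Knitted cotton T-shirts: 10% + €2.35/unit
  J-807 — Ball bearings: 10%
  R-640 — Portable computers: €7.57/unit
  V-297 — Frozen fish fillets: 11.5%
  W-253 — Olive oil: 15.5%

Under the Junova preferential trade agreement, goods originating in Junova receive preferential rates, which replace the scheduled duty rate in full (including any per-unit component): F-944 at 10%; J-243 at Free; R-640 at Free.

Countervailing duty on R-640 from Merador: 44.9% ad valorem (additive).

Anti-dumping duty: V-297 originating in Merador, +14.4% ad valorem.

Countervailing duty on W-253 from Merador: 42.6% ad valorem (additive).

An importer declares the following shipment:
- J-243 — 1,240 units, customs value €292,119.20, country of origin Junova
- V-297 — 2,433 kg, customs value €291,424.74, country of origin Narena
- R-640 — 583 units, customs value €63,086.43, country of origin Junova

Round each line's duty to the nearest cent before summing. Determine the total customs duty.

€33,513.85

Line 1 (J-243, Junova, 1,240 units, €292,119.20):
Base rate for J-243 is 10% + €2.35/unit.
Origin Junova qualifies under the Eriune–Junova agreement and J-243 is covered: preferential rate Free applies instead.
Duty = €292,119.20 × 0% = €0.00.
Line 2 (V-297, Narena, 2,433 kg, €291,424.74):
Base rate for V-297 is 11.5%.
The additional-duty order on V-297 targets Merador, not Narena; it does not apply.
Duty = €291,424.74 × 11.5% = €33,513.85.
Line 3 (R-640, Junova, 583 units, €63,086.43):
Base rate for R-640 is €7.57/unit.
Origin Junova qualifies under the Eriune–Junova agreement and R-640 is covered: preferential rate Free applies instead.
The additional-duty order on R-640 targets Merador, not Junova; it does not apply.
Duty = €63,086.43 × 0% = €0.00.
Total = €0.00 + €33,513.85 + €0.00 = €33,513.85.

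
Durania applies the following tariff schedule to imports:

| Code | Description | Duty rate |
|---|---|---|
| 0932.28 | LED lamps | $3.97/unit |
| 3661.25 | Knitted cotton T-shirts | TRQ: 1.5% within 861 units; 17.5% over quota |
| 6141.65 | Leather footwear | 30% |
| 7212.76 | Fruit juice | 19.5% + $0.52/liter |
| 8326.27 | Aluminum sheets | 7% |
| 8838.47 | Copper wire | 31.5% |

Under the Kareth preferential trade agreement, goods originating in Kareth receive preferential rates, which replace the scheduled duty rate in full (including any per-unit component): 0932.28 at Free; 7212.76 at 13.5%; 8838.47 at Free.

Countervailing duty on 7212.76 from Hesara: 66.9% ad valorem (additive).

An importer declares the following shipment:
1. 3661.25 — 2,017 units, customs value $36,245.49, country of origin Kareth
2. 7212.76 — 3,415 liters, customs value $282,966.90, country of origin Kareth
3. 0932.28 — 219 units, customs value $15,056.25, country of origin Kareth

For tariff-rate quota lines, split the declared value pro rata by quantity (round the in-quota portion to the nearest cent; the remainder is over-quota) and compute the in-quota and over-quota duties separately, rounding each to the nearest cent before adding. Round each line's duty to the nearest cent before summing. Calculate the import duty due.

$42,067.94

Line 1 (3661.25, Kareth, 2,017 units, $36,245.49):
Code 3661.25 is under a tariff-rate quota (threshold 861 units). In-quota: 861 units at 1.5%; over-quota: 1,156 units at 17.5%.
Pro-rata value split: in-quota = $36,245.49 × 861/2,017 = $15,472.17; over-quota = $36,245.49 − $15,472.17 = $20,773.32.
In-quota duty = $15,472.17 × 1.5% = $232.08. Over-quota duty = $20,773.32 × 17.5% = $3,635.33.
Line duty = $232.08 + $3,635.33 = $3,867.41.
Line 2 (7212.76, Kareth, 3,415 liters, $282,966.90):
Base rate for 7212.76 is 19.5% + $0.52/liter.
Origin Kareth qualifies under the Durania–Kareth agreement and 7212.76 is covered: preferential rate 13.5% applies instead.
The additional-duty order on 7212.76 targets Hesara, not Kareth; it does not apply.
Duty = $282,966.90 × 13.5% = $38,200.53.
Line 3 (0932.28, Kareth, 219 units, $15,056.25):
Base rate for 0932.28 is $3.97/unit.
Origin Kareth qualifies under the Durania–Kareth agreement and 0932.28 is covered: preferential rate Free applies instead.
Duty = $15,056.25 × 0% = $0.00.
Total = $3,867.41 + $38,200.53 + $0.00 = $42,067.94.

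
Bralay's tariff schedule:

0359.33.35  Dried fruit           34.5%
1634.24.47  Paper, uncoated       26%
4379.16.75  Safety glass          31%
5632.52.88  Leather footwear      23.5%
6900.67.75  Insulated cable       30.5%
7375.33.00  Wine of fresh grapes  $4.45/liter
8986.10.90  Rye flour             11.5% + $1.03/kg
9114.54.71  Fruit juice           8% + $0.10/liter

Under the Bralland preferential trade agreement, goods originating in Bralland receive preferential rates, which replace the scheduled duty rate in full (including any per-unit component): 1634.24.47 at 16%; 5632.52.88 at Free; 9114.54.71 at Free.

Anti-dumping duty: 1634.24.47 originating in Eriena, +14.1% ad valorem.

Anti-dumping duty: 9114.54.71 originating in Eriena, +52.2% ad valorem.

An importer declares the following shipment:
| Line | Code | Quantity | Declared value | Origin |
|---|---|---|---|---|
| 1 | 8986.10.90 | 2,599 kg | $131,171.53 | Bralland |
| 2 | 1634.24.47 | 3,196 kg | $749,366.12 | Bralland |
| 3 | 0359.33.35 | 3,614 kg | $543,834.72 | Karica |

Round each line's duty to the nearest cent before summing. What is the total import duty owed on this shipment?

$325,283.26

Line 1 (8986.10.90, Bralland, 2,599 kg, $131,171.53):
Base rate for 8986.10.90 is 11.5% + $1.03/kg.
Origin Bralland is the FTA partner but 8986.10.90 is not on the preference list; base rate stands.
Duty = $131,171.53 × 11.5% + 2,599 × $1.03 = $17,761.70.
Line 2 (1634.24.47, Bralland, 3,196 kg, $749,366.12):
Base rate for 1634.24.47 is 26%.
Origin Bralland qualifies under the Bralay–Bralland agreement and 1634.24.47 is covered: preferential rate 16% applies instead.
The additional-duty order on 1634.24.47 targets Eriena, not Bralland; it does not apply.
Duty = $749,366.12 × 16% = $119,898.58.
Line 3 (0359.33.35, Karica, 3,614 kg, $543,834.72):
Base rate for 0359.33.35 is 34.5%.
Duty = $543,834.72 × 34.5% = $187,622.98.
Total = $17,761.70 + $119,898.58 + $187,622.98 = $325,283.26.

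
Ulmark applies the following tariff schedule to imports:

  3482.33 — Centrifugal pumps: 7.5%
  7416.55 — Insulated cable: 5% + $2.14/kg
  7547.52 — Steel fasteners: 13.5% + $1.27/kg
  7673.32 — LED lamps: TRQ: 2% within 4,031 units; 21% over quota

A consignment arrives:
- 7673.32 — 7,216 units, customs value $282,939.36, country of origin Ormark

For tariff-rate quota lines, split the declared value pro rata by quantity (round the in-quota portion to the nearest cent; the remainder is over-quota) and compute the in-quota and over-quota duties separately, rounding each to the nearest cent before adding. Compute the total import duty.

$29,386.72

Line 1 (7673.32, Ormark, 7,216 units, $282,939.36):
Code 7673.32 is under a tariff-rate quota (threshold 4,031 units). In-quota: 4,031 units at 2%; over-quota: 3,185 units at 21%.
Pro-rata value split: in-quota = $282,939.36 × 4,031/7,216 = $158,055.51; over-quota = $282,939.36 − $158,055.51 = $124,883.85.
In-quota duty = $158,055.51 × 2% = $3,161.11. Over-quota duty = $124,883.85 × 21% = $26,225.61.
Line duty = $3,161.11 + $26,225.61 = $29,386.72.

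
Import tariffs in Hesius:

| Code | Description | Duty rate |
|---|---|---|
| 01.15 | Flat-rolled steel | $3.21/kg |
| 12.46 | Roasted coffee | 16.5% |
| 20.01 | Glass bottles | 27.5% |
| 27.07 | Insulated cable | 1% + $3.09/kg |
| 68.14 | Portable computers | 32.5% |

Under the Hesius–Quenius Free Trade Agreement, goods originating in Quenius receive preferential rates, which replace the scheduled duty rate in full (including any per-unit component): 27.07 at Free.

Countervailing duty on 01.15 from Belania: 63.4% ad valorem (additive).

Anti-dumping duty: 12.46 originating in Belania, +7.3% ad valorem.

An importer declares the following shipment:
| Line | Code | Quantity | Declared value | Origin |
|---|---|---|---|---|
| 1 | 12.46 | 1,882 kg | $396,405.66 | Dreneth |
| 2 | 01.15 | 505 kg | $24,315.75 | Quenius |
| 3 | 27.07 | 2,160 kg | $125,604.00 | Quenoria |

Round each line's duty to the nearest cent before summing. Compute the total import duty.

$74,958.42

Line 1 (12.46, Dreneth, 1,882 kg, $396,405.66):
Base rate for 12.46 is 16.5%.
The additional-duty order on 12.46 targets Belania, not Dreneth; it does not apply.
Duty = $396,405.66 × 16.5% = $65,406.93.
Line 2 (01.15, Quenius, 505 kg, $24,315.75):
Base rate for 01.15 is $3.21/kg.
Origin Quenius is the FTA partner but 01.15 is not on the preference list; base rate stands.
The additional-duty order on 01.15 targets Belania, not Quenius; it does not apply.
Duty = 505 × $3.21 = $1,621.05.
Line 3 (27.07, Quenoria, 2,160 kg, $125,604.00):
Base rate for 27.07 is 1% + $3.09/kg.
27.07 has an FTA preferential rate, but origin Quenoria is not Quenius; base rate stands.
Duty = $125,604.00 × 1% + 2,160 × $3.09 = $7,930.44.
Total = $65,406.93 + $1,621.05 + $7,930.44 = $74,958.42.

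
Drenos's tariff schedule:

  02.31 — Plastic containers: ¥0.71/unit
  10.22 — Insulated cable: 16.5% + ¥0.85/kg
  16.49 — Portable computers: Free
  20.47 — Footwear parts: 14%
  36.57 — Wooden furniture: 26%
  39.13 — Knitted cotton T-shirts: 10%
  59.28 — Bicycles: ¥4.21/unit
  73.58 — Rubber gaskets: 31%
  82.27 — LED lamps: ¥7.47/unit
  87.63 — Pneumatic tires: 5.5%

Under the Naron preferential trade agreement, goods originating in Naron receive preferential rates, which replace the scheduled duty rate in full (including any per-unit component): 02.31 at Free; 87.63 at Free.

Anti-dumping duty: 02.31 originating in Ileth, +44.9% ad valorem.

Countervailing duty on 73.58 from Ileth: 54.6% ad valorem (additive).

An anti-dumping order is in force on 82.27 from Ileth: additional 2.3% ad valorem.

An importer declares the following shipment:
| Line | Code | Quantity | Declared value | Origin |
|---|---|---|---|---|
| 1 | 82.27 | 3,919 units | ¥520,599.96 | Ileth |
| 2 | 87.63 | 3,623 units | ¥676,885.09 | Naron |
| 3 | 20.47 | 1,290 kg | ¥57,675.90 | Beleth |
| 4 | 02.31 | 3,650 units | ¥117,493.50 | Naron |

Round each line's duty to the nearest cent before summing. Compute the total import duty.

Line 1 (82.27, Ileth, 3,919 units, ¥520,599.96):
Base rate for 82.27 is ¥7.47/unit.
Additional duty on 82.27 from Ileth: +2.3% ad valorem. Applied ad valorem rate = 2.3%.
Duty = ¥520,599.96 × 2.3% + 3,919 × ¥7.47 = ¥41,248.73.
Line 2 (87.63, Naron, 3,623 units, ¥676,885.09):
Base rate for 87.63 is 5.5%.
Origin Naron qualifies under the Drenos–Naron agreement and 87.63 is covered: preferential rate Free applies instead.
Duty = ¥676,885.09 × 0% = ¥0.00.
Line 3 (20.47, Beleth, 1,290 kg, ¥57,675.90):
Base rate for 20.47 is 14%.
Duty = ¥57,675.90 × 14% = ¥8,074.63.
Line 4 (02.31, Naron, 3,650 units, ¥117,493.50):
Base rate for 02.31 is ¥0.71/unit.
Origin Naron qualifies under the Drenos–Naron agreement and 02.31 is covered: preferential rate Free applies instead.
The additional-duty order on 02.31 targets Ileth, not Naron; it does not apply.
Duty = ¥117,493.50 × 0% = ¥0.00.
Total = ¥41,248.73 + ¥0.00 + ¥8,074.63 + ¥0.00 = ¥49,323.36.

¥49,323.36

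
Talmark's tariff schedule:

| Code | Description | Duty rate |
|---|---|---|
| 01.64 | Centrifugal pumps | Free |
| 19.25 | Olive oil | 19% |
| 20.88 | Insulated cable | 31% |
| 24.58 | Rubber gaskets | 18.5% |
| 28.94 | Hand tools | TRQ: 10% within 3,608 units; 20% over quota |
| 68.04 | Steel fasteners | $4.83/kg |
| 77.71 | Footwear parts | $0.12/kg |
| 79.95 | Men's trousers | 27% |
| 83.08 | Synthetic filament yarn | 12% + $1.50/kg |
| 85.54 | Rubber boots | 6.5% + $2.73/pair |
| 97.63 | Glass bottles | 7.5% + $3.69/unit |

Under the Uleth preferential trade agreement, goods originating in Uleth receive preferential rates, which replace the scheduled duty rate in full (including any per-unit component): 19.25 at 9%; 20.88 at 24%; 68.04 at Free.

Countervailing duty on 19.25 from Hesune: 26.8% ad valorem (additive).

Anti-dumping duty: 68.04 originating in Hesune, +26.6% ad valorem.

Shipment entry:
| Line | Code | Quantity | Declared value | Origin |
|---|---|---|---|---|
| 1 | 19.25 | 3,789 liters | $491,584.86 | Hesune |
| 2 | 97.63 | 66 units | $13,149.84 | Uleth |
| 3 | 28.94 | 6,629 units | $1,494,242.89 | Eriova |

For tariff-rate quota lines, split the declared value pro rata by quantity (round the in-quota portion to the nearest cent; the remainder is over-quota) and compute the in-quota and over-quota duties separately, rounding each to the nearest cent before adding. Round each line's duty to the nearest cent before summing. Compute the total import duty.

Line 1 (19.25, Hesune, 3,789 liters, $491,584.86):
Base rate for 19.25 is 19%.
19.25 has an FTA preferential rate, but origin Hesune is not Uleth; base rate stands.
Additional duty on 19.25 from Hesune: +26.8%. Applied ad valorem rate: 19% + 26.8% = 45.8%.
Duty = $491,584.86 × 45.8% = $225,145.87.
Line 2 (97.63, Uleth, 66 units, $13,149.84):
Base rate for 97.63 is 7.5% + $3.69/unit.
Origin Uleth is the FTA partner but 97.63 is not on the preference list; base rate stands.
Duty = $13,149.84 × 7.5% + 66 × $3.69 = $1,229.78.
Line 3 (28.94, Eriova, 6,629 units, $1,494,242.89):
Code 28.94 is under a tariff-rate quota (threshold 3,608 units). In-quota: 3,608 units at 10%; over-quota: 3,021 units at 20%.
Pro-rata value split: in-quota = $1,494,242.89 × 3,608/6,629 = $813,279.28; over-quota = $1,494,242.89 − $813,279.28 = $680,963.61.
In-quota duty = $813,279.28 × 10% = $81,327.93. Over-quota duty = $680,963.61 × 20% = $136,192.72.
Line duty = $81,327.93 + $136,192.72 = $217,520.65.
Total = $225,145.87 + $1,229.78 + $217,520.65 = $443,896.30.

$443,896.30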